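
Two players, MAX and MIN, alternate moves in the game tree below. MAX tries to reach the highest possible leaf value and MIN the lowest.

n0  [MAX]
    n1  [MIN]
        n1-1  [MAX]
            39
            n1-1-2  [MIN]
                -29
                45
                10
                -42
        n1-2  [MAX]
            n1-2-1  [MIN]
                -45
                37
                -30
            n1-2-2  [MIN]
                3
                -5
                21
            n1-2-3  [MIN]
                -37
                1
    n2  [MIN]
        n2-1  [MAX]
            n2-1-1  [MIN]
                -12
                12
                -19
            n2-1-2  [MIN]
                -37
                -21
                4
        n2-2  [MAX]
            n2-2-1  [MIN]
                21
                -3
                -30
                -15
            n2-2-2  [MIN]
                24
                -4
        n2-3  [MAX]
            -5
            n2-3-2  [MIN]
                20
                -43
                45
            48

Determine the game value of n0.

-5

n1-1-2 (MIN): min(-29, 45, 10, -42) = -42
n1-1 (MAX): max(39, -42) = 39
n1-2-1 (MIN): min(-45, 37, -30) = -45
n1-2-2 (MIN): min(3, -5, 21) = -5
n1-2-3 (MIN): min(-37, 1) = -37
n1-2 (MAX): max(-45, -5, -37) = -5
n1 (MIN): min(39, -5) = -5
n2-1-1 (MIN): min(-12, 12, -19) = -19
n2-1-2 (MIN): min(-37, -21, 4) = -37
n2-1 (MAX): max(-19, -37) = -19
n2-2-1 (MIN): min(21, -3, -30, -15) = -30
n2-2-2 (MIN): min(24, -4) = -4
n2-2 (MAX): max(-30, -4) = -4
n2-3-2 (MIN): min(20, -43, 45) = -43
n2-3 (MAX): max(-5, -43, 48) = 48
n2 (MIN): min(-19, -4, 48) = -19
n0 (MAX): max(-5, -19) = -5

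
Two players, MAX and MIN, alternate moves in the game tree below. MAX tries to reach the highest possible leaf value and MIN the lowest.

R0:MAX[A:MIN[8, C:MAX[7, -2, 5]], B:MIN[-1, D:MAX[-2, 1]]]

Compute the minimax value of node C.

7

C (MAX): max(7, -2, 5) = 7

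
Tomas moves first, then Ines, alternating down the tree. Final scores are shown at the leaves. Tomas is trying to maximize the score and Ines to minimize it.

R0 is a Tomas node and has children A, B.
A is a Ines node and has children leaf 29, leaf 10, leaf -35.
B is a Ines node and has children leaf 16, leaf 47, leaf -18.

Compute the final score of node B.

-18

B (Ines): min(16, 47, -18) = -18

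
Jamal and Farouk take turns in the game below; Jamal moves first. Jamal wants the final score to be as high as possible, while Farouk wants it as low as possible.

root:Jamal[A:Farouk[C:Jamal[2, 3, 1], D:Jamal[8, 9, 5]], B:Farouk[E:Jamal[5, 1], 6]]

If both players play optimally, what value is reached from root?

C (Jamal): max(2, 3, 1) = 3
D (Jamal): max(8, 9, 5) = 9
A (Farouk): min(3, 9) = 3
E (Jamal): max(5, 1) = 5
B (Farouk): min(5, 6) = 5
root (Jamal): max(3, 5) = 5

5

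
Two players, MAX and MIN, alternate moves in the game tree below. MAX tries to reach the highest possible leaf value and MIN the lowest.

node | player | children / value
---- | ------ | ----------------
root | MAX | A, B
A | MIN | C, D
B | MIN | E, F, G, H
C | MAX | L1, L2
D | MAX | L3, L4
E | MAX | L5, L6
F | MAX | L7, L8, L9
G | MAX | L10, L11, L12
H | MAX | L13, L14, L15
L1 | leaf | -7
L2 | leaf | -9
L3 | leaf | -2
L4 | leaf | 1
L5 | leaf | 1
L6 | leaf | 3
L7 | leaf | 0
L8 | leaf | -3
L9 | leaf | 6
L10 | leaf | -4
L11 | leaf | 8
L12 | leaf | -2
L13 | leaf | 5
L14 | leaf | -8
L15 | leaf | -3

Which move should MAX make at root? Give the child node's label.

B

C (MAX): max(-7, -9) = -7
D (MAX): max(-2, 1) = 1
A (MIN): min(-7, 1) = -7
E (MAX): max(1, 3) = 3
F (MAX): max(0, -3, 6) = 6
G (MAX): max(-4, 8, -2) = 8
H (MAX): max(5, -8, -3) = 5
B (MIN): min(3, 6, 8, 5) = 3
root (MAX): max(-7, 3) = 3
MAX at root wants the highest of {A=-7, B=3}, so chooses B.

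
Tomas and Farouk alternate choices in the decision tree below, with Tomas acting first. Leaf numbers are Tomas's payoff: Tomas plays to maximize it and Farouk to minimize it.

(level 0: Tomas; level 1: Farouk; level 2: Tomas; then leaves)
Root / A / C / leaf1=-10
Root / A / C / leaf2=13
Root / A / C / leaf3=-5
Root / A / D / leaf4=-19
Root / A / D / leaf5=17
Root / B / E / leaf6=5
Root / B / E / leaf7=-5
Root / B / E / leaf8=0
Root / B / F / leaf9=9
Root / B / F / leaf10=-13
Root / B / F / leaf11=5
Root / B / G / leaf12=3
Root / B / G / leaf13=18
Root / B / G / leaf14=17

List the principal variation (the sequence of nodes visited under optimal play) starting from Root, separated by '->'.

C (Tomas): max(-10, 13, -5) = 13
D (Tomas): max(-19, 17) = 17
A (Farouk): min(13, 17) = 13
E (Tomas): max(5, -5, 0) = 5
F (Tomas): max(9, -13, 5) = 9
G (Tomas): max(3, 18, 17) = 18
B (Farouk): min(5, 9, 18) = 5
Root (Tomas): max(13, 5) = 13
At Root, Tomas picks A (highest: 13).
At A, Farouk picks C (lowest: 13).
At C, Tomas picks leaf2 (highest: 13).
Terminal value 13.

Root -> A -> C -> leaf2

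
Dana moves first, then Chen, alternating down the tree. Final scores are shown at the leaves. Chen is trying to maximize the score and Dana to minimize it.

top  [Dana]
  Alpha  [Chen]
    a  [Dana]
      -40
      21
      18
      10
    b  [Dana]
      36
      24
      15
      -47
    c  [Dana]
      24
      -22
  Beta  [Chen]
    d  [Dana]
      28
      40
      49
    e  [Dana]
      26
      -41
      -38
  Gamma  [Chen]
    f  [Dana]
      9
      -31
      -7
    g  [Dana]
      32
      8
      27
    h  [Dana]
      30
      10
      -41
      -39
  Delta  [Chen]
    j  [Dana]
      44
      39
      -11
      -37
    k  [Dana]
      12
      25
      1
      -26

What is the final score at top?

-26

a (Dana): min(-40, 21, 18, 10) = -40
b (Dana): min(36, 24, 15, -47) = -47
c (Dana): min(24, -22) = -22
Alpha (Chen): max(-40, -47, -22) = -22
d (Dana): min(28, 40, 49) = 28
e (Dana): min(26, -41, -38) = -41
Beta (Chen): max(28, -41) = 28
f (Dana): min(9, -31, -7) = -31
g (Dana): min(32, 8, 27) = 8
h (Dana): min(30, 10, -41, -39) = -41
Gamma (Chen): max(-31, 8, -41) = 8
j (Dana): min(44, 39, -11, -37) = -37
k (Dana): min(12, 25, 1, -26) = -26
Delta (Chen): max(-37, -26) = -26
top (Dana): min(-22, 28, 8, -26) = -26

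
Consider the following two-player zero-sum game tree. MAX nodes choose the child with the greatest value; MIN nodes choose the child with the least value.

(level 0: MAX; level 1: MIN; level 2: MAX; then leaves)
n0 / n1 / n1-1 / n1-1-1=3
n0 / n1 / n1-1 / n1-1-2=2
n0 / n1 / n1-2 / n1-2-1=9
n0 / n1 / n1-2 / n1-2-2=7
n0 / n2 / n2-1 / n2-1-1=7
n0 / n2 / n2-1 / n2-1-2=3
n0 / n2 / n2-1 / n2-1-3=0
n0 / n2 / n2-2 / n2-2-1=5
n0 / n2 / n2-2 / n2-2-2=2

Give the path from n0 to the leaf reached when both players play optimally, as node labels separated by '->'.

n0 -> n2 -> n2-2 -> n2-2-1

n1-1 (MAX): max(3, 2) = 3
n1-2 (MAX): max(9, 7) = 9
n1 (MIN): min(3, 9) = 3
n2-1 (MAX): max(7, 3, 0) = 7
n2-2 (MAX): max(5, 2) = 5
n2 (MIN): min(7, 5) = 5
n0 (MAX): max(3, 5) = 5
At n0, MAX picks n2 (highest: 5).
At n2, MIN picks n2-2 (lowest: 5).
At n2-2, MAX picks n2-2-1 (highest: 5).
Terminal value 5.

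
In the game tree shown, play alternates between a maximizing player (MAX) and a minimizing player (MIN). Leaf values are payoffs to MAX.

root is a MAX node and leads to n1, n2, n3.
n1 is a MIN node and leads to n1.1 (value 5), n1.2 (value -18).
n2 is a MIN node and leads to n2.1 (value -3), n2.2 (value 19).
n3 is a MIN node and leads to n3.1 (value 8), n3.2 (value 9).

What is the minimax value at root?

8

n1 (MIN): min(5, -18) = -18
n2 (MIN): min(-3, 19) = -3
n3 (MIN): min(8, 9) = 8
root (MAX): max(-18, -3, 8) = 8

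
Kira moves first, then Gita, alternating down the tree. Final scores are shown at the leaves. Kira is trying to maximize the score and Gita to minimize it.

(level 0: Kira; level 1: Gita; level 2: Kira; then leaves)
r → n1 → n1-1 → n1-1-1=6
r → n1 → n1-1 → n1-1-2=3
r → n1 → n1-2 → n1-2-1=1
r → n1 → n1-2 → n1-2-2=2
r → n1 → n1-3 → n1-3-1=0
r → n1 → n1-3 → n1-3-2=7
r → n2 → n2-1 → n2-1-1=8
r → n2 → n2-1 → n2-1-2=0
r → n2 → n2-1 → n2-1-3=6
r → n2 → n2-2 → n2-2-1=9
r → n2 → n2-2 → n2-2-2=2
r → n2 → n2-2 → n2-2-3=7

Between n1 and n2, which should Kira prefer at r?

n1-1 (Kira): max(6, 3) = 6
n1-2 (Kira): max(1, 2) = 2
n1-3 (Kira): max(0, 7) = 7
n1 (Gita): min(6, 2, 7) = 2
n2-1 (Kira): max(8, 0, 6) = 8
n2-2 (Kira): max(9, 2, 7) = 9
n2 (Gita): min(8, 9) = 8
Kira prefers the higher value; n1=2, n2=8. n2 is better since 8 > 2.

n2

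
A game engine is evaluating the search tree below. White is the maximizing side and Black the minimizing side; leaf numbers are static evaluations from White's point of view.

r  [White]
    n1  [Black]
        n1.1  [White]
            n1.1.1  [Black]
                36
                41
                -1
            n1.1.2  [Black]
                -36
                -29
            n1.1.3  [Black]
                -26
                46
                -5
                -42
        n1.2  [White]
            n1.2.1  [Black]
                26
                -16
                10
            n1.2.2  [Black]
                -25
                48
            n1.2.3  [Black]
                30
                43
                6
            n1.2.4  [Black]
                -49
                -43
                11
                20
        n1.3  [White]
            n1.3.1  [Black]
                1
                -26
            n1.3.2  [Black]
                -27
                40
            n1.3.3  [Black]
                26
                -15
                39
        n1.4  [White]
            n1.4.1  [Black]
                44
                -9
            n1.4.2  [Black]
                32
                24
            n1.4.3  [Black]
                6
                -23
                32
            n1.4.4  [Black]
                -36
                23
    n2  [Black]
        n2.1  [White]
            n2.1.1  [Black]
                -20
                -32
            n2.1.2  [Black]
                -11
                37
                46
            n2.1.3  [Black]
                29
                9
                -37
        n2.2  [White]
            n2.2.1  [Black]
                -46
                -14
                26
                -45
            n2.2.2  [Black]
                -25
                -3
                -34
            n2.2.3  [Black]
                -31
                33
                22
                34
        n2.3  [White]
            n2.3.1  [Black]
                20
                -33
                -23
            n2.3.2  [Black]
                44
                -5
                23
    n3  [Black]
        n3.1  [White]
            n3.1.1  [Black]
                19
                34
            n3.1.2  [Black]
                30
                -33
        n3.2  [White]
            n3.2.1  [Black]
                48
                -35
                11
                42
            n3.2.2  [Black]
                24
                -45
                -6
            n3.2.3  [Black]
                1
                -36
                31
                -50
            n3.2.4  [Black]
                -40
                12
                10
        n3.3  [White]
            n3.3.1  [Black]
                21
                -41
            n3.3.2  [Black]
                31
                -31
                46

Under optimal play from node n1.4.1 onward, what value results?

-9

n1.4.1 (Black): min(44, -9) = -9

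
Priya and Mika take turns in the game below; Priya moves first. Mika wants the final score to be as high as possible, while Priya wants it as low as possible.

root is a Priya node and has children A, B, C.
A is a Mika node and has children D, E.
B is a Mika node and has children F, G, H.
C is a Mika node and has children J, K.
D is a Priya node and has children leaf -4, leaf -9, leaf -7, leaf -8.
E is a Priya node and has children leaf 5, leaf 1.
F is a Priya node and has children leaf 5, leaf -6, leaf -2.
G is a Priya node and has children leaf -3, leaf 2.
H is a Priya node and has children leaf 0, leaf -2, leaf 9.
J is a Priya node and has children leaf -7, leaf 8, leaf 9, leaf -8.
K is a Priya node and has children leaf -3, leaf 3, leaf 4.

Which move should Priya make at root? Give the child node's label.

C

D (Priya): min(-4, -9, -7, -8) = -9
E (Priya): min(5, 1) = 1
A (Mika): max(-9, 1) = 1
F (Priya): min(5, -6, -2) = -6
G (Priya): min(-3, 2) = -3
H (Priya): min(0, -2, 9) = -2
B (Mika): max(-6, -3, -2) = -2
J (Priya): min(-7, 8, 9, -8) = -8
K (Priya): min(-3, 3, 4) = -3
C (Mika): max(-8, -3) = -3
root (Priya): min(1, -2, -3) = -3
Priya at root wants the lowest of {A=1, B=-2, C=-3}, so chooses C.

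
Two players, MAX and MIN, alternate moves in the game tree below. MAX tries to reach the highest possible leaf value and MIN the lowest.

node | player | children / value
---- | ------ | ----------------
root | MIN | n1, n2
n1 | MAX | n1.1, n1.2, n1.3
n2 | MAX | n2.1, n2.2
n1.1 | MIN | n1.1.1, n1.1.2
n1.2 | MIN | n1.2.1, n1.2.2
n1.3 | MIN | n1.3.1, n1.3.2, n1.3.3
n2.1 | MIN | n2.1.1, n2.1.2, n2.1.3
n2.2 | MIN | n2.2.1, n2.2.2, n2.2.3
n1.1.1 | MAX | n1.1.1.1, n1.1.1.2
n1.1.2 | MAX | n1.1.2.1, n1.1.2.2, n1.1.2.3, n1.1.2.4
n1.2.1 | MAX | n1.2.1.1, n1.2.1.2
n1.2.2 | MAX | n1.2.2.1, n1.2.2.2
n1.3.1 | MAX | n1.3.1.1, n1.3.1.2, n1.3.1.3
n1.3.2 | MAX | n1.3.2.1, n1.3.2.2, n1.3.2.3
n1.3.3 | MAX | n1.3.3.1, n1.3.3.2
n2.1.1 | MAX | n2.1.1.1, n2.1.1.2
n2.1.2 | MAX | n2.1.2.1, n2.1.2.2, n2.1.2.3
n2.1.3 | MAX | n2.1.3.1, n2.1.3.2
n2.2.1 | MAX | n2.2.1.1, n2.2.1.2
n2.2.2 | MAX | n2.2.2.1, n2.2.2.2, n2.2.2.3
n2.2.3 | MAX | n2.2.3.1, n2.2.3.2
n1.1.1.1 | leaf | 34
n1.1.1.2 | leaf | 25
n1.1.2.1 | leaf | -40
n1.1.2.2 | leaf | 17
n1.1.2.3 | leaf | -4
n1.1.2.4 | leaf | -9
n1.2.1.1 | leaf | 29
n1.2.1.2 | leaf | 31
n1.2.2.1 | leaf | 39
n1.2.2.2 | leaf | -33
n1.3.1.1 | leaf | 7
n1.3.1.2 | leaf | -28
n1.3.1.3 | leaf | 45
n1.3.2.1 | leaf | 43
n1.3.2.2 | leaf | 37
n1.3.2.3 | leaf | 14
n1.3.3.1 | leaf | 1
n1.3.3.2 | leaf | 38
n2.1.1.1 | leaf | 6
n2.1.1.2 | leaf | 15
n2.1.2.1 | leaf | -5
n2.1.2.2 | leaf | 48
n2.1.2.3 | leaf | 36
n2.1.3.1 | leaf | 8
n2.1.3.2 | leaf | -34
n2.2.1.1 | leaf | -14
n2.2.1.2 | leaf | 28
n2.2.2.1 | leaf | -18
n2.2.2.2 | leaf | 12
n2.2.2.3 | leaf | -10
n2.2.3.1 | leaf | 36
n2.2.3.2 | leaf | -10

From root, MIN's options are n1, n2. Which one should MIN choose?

n1.1.1 (MAX): max(34, 25) = 34
n1.1.2 (MAX): max(-40, 17, -4, -9) = 17
n1.1 (MIN): min(34, 17) = 17
n1.2.1 (MAX): max(29, 31) = 31
n1.2.2 (MAX): max(39, -33) = 39
n1.2 (MIN): min(31, 39) = 31
n1.3.1 (MAX): max(7, -28, 45) = 45
n1.3.2 (MAX): max(43, 37, 14) = 43
n1.3.3 (MAX): max(1, 38) = 38
n1.3 (MIN): min(45, 43, 38) = 38
n1 (MAX): max(17, 31, 38) = 38
n2.1.1 (MAX): max(6, 15) = 15
n2.1.2 (MAX): max(-5, 48, 36) = 48
n2.1.3 (MAX): max(8, -34) = 8
n2.1 (MIN): min(15, 48, 8) = 8
n2.2.1 (MAX): max(-14, 28) = 28
n2.2.2 (MAX): max(-18, 12, -10) = 12
n2.2.3 (MAX): max(36, -10) = 36
n2.2 (MIN): min(28, 12, 36) = 12
n2 (MAX): max(8, 12) = 12
root (MIN): min(38, 12) = 12
MIN at root wants the lowest of {n1=38, n2=12}, so chooses n2.

n2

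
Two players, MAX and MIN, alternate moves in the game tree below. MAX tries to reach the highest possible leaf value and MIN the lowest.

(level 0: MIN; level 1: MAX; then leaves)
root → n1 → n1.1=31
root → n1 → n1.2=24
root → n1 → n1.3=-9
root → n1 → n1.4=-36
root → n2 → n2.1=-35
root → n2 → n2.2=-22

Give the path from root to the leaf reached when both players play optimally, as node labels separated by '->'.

root -> n2 -> n2.2

n1 (MAX): max(31, 24, -9, -36) = 31
n2 (MAX): max(-35, -22) = -22
root (MIN): min(31, -22) = -22
At root, MIN picks n2 (lowest: -22).
At n2, MAX picks n2.2 (highest: -22).
Terminal value -22.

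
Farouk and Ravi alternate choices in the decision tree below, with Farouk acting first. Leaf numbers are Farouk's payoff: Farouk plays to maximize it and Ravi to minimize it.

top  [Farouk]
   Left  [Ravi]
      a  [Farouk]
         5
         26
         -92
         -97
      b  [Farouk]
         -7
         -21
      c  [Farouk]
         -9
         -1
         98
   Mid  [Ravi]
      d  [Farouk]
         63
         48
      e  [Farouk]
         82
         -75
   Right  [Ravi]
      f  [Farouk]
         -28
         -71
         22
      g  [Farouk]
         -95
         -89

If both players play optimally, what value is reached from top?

63

a (Farouk): max(5, 26, -92, -97) = 26
b (Farouk): max(-7, -21) = -7
c (Farouk): max(-9, -1, 98) = 98
Left (Ravi): min(26, -7, 98) = -7
d (Farouk): max(63, 48) = 63
e (Farouk): max(82, -75) = 82
Mid (Ravi): min(63, 82) = 63
f (Farouk): max(-28, -71, 22) = 22
g (Farouk): max(-95, -89) = -89
Right (Ravi): min(22, -89) = -89
top (Farouk): max(-7, 63, -89) = 63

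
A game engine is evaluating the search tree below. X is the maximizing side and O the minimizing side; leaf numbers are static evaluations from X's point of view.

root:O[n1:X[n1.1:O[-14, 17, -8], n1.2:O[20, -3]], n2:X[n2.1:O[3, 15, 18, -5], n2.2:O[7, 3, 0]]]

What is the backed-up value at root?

n1.1 (O): min(-14, 17, -8) = -14
n1.2 (O): min(20, -3) = -3
n1 (X): max(-14, -3) = -3
n2.1 (O): min(3, 15, 18, -5) = -5
n2.2 (O): min(7, 3, 0) = 0
n2 (X): max(-5, 0) = 0
root (O): min(-3, 0) = -3

-3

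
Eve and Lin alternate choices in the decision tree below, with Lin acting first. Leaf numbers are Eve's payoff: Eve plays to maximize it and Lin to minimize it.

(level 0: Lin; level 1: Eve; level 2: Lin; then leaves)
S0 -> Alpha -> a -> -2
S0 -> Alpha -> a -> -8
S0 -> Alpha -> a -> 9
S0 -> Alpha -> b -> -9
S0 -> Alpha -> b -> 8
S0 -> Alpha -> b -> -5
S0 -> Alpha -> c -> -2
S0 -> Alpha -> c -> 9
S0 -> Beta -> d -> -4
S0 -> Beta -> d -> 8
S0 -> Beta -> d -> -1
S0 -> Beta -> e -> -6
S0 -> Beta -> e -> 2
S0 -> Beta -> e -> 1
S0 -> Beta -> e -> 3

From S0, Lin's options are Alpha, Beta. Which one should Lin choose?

Beta

a (Lin): min(-2, -8, 9) = -8
b (Lin): min(-9, 8, -5) = -9
c (Lin): min(-2, 9) = -2
Alpha (Eve): max(-8, -9, -2) = -2
d (Lin): min(-4, 8, -1) = -4
e (Lin): min(-6, 2, 1, 3) = -6
Beta (Eve): max(-4, -6) = -4
S0 (Lin): min(-2, -4) = -4
Lin at S0 wants the lowest of {Alpha=-2, Beta=-4}, so chooses Beta.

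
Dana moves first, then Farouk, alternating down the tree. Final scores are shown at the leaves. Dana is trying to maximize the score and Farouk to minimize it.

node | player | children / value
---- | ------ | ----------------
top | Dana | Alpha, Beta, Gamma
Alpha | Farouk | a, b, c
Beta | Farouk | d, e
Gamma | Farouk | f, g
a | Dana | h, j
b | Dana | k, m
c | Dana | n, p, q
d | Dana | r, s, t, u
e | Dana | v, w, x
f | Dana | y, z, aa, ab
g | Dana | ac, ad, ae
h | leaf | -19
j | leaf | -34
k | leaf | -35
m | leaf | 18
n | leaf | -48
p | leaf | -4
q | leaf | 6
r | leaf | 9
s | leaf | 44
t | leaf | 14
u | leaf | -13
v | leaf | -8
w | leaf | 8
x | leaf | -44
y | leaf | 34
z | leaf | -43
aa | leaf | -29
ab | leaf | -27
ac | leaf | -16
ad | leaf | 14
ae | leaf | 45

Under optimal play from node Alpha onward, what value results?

a (Dana): max(-19, -34) = -19
b (Dana): max(-35, 18) = 18
c (Dana): max(-48, -4, 6) = 6
Alpha (Farouk): min(-19, 18, 6) = -19

-19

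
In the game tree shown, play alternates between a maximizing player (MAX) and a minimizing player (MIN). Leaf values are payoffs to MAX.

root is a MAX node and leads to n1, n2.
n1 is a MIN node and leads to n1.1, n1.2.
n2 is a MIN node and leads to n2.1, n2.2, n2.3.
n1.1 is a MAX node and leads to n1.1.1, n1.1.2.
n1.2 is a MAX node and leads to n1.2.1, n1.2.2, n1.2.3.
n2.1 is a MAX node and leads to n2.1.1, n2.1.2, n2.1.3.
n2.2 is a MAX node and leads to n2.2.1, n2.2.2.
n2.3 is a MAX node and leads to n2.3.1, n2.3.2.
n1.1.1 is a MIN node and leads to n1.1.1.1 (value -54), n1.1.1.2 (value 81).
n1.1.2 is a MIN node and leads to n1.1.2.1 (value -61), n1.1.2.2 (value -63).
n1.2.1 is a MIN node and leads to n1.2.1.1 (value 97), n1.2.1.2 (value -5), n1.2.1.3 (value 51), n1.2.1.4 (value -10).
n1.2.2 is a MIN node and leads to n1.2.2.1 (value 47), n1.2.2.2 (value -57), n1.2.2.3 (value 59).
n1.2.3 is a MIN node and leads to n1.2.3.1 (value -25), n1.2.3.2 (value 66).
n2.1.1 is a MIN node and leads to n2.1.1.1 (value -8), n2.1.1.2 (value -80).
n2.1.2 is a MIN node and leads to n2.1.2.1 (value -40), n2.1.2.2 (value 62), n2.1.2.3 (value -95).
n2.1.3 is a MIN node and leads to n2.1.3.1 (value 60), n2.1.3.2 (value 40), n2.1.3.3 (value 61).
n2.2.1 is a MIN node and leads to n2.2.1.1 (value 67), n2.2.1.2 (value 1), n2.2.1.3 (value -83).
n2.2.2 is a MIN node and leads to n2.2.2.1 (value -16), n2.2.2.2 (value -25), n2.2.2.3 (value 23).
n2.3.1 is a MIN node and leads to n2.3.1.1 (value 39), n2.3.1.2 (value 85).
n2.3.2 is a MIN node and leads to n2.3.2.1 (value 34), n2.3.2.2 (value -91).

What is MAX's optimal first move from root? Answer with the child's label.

n1.1.1 (MIN): min(-54, 81) = -54
n1.1.2 (MIN): min(-61, -63) = -63
n1.1 (MAX): max(-54, -63) = -54
n1.2.1 (MIN): min(97, -5, 51, -10) = -10
n1.2.2 (MIN): min(47, -57, 59) = -57
n1.2.3 (MIN): min(-25, 66) = -25
n1.2 (MAX): max(-10, -57, -25) = -10
n1 (MIN): min(-54, -10) = -54
n2.1.1 (MIN): min(-8, -80) = -80
n2.1.2 (MIN): min(-40, 62, -95) = -95
n2.1.3 (MIN): min(60, 40, 61) = 40
n2.1 (MAX): max(-80, -95, 40) = 40
n2.2.1 (MIN): min(67, 1, -83) = -83
n2.2.2 (MIN): min(-16, -25, 23) = -25
n2.2 (MAX): max(-83, -25) = -25
n2.3.1 (MIN): min(39, 85) = 39
n2.3.2 (MIN): min(34, -91) = -91
n2.3 (MAX): max(39, -91) = 39
n2 (MIN): min(40, -25, 39) = -25
root (MAX): max(-54, -25) = -25
MAX at root wants the highest of {n1=-54, n2=-25}, so chooses n2.

n2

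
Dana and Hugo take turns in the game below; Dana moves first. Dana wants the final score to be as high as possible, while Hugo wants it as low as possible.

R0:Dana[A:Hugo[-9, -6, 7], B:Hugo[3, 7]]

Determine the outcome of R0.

3

A (Hugo): min(-9, -6, 7) = -9
B (Hugo): min(3, 7) = 3
R0 (Dana): max(-9, 3) = 3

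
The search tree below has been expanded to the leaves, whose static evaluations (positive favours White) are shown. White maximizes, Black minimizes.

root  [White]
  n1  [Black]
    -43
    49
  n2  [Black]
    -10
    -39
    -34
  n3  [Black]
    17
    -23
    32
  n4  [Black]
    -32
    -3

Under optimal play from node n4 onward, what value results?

n4 (Black): min(-32, -3) = -32

-32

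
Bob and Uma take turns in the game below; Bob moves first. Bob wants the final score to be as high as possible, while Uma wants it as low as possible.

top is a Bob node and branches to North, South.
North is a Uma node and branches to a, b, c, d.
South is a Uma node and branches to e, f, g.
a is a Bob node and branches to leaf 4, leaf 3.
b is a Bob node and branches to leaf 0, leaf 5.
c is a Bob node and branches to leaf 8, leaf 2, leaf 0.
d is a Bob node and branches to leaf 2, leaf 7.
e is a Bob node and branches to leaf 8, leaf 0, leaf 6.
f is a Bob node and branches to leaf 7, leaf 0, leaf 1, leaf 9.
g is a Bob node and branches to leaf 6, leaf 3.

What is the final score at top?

a (Bob): max(4, 3) = 4
b (Bob): max(0, 5) = 5
c (Bob): max(8, 2, 0) = 8
d (Bob): max(2, 7) = 7
North (Uma): min(4, 5, 8, 7) = 4
e (Bob): max(8, 0, 6) = 8
f (Bob): max(7, 0, 1, 9) = 9
g (Bob): max(6, 3) = 6
South (Uma): min(8, 9, 6) = 6
top (Bob): max(4, 6) = 6

6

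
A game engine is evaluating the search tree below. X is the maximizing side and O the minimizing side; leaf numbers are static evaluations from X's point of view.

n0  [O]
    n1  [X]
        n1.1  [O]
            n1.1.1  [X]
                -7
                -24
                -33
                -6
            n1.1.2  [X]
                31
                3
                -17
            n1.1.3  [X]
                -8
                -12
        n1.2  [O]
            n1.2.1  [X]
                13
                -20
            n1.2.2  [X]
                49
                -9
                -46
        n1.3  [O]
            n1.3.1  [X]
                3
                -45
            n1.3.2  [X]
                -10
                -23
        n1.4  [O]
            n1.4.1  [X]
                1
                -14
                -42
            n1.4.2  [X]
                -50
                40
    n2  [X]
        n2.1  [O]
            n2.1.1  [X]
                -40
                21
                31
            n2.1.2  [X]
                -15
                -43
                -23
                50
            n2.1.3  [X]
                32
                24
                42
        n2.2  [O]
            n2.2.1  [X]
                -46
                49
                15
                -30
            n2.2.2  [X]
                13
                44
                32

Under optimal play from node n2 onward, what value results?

n2.1.1 (X): max(-40, 21, 31) = 31
n2.1.2 (X): max(-15, -43, -23, 50) = 50
n2.1.3 (X): max(32, 24, 42) = 42
n2.1 (O): min(31, 50, 42) = 31
n2.2.1 (X): max(-46, 49, 15, -30) = 49
n2.2.2 (X): max(13, 44, 32) = 44
n2.2 (O): min(49, 44) = 44
n2 (X): max(31, 44) = 44

44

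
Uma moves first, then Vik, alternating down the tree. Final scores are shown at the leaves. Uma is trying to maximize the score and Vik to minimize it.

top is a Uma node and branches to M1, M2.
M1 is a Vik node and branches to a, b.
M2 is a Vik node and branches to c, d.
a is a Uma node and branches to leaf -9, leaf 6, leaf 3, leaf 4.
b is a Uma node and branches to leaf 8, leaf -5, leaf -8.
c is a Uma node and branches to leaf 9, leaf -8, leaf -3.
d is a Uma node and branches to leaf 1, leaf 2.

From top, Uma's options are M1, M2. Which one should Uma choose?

M1

a (Uma): max(-9, 6, 3, 4) = 6
b (Uma): max(8, -5, -8) = 8
M1 (Vik): min(6, 8) = 6
c (Uma): max(9, -8, -3) = 9
d (Uma): max(1, 2) = 2
M2 (Vik): min(9, 2) = 2
top (Uma): max(6, 2) = 6
Uma at top wants the highest of {M1=6, M2=2}, so chooses M1.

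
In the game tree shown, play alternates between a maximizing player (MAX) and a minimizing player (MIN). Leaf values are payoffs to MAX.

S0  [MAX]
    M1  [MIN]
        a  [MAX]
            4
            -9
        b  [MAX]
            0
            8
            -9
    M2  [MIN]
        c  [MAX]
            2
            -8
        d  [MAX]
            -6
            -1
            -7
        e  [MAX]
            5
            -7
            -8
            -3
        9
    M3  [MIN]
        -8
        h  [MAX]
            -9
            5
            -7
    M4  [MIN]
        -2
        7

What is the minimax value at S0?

a (MAX): max(4, -9) = 4
b (MAX): max(0, 8, -9) = 8
M1 (MIN): min(4, 8) = 4
c (MAX): max(2, -8) = 2
d (MAX): max(-6, -1, -7) = -1
e (MAX): max(5, -7, -8, -3) = 5
M2 (MIN): min(2, -1, 5, 9) = -1
h (MAX): max(-9, 5, -7) = 5
M3 (MIN): min(-8, 5) = -8
M4 (MIN): min(-2, 7) = -2
S0 (MAX): max(4, -1, -8, -2) = 4

4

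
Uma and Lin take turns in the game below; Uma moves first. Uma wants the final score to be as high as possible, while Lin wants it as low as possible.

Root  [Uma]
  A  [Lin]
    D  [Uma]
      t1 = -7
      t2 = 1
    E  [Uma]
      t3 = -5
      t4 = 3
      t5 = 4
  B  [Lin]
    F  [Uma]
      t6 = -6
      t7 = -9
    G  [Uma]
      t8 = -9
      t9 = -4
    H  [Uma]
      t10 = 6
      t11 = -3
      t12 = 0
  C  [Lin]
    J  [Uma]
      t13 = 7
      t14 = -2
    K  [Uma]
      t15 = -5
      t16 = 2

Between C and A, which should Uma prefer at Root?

J (Uma): max(7, -2) = 7
K (Uma): max(-5, 2) = 2
C (Lin): min(7, 2) = 2
D (Uma): max(-7, 1) = 1
E (Uma): max(-5, 3, 4) = 4
A (Lin): min(1, 4) = 1
Uma prefers the higher value; C=2, A=1. C is better since 2 > 1.

C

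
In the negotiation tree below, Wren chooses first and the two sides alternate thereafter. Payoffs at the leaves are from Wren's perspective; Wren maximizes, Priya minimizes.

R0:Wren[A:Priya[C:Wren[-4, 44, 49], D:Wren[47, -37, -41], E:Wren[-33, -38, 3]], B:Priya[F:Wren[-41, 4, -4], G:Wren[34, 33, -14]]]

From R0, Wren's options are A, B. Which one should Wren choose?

C (Wren): max(-4, 44, 49) = 49
D (Wren): max(47, -37, -41) = 47
E (Wren): max(-33, -38, 3) = 3
A (Priya): min(49, 47, 3) = 3
F (Wren): max(-41, 4, -4) = 4
G (Wren): max(34, 33, -14) = 34
B (Priya): min(4, 34) = 4
R0 (Wren): max(3, 4) = 4
Wren at R0 wants the highest of {A=3, B=4}, so chooses B.

B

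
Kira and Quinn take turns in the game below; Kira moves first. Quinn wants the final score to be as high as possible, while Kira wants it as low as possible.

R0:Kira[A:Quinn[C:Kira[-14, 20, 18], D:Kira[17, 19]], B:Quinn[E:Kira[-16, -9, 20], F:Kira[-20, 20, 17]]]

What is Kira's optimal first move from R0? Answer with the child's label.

C (Kira): min(-14, 20, 18) = -14
D (Kira): min(17, 19) = 17
A (Quinn): max(-14, 17) = 17
E (Kira): min(-16, -9, 20) = -16
F (Kira): min(-20, 20, 17) = -20
B (Quinn): max(-16, -20) = -16
R0 (Kira): min(17, -16) = -16
Kira at R0 wants the lowest of {A=17, B=-16}, so chooses B.

B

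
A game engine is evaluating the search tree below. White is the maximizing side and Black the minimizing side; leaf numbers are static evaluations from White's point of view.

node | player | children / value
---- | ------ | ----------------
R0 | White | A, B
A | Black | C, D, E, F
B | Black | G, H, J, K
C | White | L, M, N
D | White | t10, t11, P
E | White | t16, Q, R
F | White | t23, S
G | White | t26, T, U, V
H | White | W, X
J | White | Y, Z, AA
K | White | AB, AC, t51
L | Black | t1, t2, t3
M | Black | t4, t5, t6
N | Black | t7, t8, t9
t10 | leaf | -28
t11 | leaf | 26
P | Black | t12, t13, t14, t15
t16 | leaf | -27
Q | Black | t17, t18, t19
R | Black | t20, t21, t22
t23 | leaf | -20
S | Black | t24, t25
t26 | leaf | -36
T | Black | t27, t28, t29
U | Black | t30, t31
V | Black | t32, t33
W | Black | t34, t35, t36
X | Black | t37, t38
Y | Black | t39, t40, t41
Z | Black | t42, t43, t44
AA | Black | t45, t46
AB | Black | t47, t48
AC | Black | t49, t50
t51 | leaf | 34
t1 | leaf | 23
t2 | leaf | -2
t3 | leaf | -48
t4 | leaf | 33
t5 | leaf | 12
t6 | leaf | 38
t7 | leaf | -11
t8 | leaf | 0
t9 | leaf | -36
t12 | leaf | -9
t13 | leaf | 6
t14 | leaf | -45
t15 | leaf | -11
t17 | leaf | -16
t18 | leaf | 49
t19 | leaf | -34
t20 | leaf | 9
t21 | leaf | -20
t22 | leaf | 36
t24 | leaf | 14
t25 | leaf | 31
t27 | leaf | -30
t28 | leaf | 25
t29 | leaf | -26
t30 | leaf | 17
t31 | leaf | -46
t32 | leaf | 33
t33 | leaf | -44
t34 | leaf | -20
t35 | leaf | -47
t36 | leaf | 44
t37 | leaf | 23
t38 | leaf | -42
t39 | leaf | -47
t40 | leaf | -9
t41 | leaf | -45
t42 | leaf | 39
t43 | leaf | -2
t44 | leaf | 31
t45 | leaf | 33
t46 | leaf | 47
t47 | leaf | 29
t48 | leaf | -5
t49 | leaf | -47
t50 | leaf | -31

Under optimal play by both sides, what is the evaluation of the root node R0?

L (Black): min(23, -2, -48) = -48
M (Black): min(33, 12, 38) = 12
N (Black): min(-11, 0, -36) = -36
C (White): max(-48, 12, -36) = 12
P (Black): min(-9, 6, -45, -11) = -45
D (White): max(-28, 26, -45) = 26
Q (Black): min(-16, 49, -34) = -34
R (Black): min(9, -20, 36) = -20
E (White): max(-27, -34, -20) = -20
S (Black): min(14, 31) = 14
F (White): max(-20, 14) = 14
A (Black): min(12, 26, -20, 14) = -20
T (Black): min(-30, 25, -26) = -30
U (Black): min(17, -46) = -46
V (Black): min(33, -44) = -44
G (White): max(-36, -30, -46, -44) = -30
W (Black): min(-20, -47, 44) = -47
X (Black): min(23, -42) = -42
H (White): max(-47, -42) = -42
Y (Black): min(-47, -9, -45) = -47
Z (Black): min(39, -2, 31) = -2
AA (Black): min(33, 47) = 33
J (White): max(-47, -2, 33) = 33
AB (Black): min(29, -5) = -5
AC (Black): min(-47, -31) = -47
K (White): max(-5, -47, 34) = 34
B (Black): min(-30, -42, 33, 34) = -42
R0 (White): max(-20, -42) = -20

-20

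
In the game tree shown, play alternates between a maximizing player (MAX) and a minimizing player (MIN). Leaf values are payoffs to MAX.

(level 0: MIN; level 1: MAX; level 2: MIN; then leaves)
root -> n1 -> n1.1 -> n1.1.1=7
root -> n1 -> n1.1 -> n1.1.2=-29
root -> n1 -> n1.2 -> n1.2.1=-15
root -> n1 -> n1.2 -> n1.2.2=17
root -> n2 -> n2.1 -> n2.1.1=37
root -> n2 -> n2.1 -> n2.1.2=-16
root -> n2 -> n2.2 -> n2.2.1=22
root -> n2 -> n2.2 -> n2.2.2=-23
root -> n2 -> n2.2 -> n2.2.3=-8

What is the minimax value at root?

n1.1 (MIN): min(7, -29) = -29
n1.2 (MIN): min(-15, 17) = -15
n1 (MAX): max(-29, -15) = -15
n2.1 (MIN): min(37, -16) = -16
n2.2 (MIN): min(22, -23, -8) = -23
n2 (MAX): max(-16, -23) = -16
root (MIN): min(-15, -16) = -16

-16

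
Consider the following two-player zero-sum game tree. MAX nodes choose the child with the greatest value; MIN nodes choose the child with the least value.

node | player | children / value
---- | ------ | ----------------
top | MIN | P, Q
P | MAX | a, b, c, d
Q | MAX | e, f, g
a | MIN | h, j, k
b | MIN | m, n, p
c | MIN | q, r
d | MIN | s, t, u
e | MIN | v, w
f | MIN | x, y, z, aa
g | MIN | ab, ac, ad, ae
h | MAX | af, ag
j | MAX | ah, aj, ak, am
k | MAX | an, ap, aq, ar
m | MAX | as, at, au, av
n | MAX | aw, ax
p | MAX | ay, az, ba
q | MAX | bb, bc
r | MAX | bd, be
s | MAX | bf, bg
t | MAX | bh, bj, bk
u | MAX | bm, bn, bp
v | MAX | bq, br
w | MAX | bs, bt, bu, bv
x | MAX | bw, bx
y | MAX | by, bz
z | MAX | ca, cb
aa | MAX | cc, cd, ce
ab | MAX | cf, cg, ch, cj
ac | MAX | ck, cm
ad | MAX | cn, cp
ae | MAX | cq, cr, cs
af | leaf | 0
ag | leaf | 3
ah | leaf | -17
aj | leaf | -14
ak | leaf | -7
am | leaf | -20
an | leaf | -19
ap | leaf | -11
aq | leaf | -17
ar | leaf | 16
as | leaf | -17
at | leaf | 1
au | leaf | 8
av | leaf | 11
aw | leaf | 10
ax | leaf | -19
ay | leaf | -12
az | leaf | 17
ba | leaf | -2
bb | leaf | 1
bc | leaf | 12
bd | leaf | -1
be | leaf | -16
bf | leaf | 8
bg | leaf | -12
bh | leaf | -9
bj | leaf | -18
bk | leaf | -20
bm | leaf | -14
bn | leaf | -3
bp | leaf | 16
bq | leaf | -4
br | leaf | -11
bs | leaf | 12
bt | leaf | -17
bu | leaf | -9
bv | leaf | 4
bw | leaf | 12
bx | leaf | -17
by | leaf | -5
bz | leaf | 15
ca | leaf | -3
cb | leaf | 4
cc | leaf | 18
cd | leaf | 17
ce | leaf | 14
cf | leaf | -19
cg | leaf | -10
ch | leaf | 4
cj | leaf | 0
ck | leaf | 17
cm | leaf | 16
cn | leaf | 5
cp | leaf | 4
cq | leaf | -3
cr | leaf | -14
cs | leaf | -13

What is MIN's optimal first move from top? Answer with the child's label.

h (MAX): max(0, 3) = 3
j (MAX): max(-17, -14, -7, -20) = -7
k (MAX): max(-19, -11, -17, 16) = 16
a (MIN): min(3, -7, 16) = -7
m (MAX): max(-17, 1, 8, 11) = 11
n (MAX): max(10, -19) = 10
p (MAX): max(-12, 17, -2) = 17
b (MIN): min(11, 10, 17) = 10
q (MAX): max(1, 12) = 12
r (MAX): max(-1, -16) = -1
c (MIN): min(12, -1) = -1
s (MAX): max(8, -12) = 8
t (MAX): max(-9, -18, -20) = -9
u (MAX): max(-14, -3, 16) = 16
d (MIN): min(8, -9, 16) = -9
P (MAX): max(-7, 10, -1, -9) = 10
v (MAX): max(-4, -11) = -4
w (MAX): max(12, -17, -9, 4) = 12
e (MIN): min(-4, 12) = -4
x (MAX): max(12, -17) = 12
y (MAX): max(-5, 15) = 15
z (MAX): max(-3, 4) = 4
aa (MAX): max(18, 17, 14) = 18
f (MIN): min(12, 15, 4, 18) = 4
ab (MAX): max(-19, -10, 4, 0) = 4
ac (MAX): max(17, 16) = 17
ad (MAX): max(5, 4) = 5
ae (MAX): max(-3, -14, -13) = -3
g (MIN): min(4, 17, 5, -3) = -3
Q (MAX): max(-4, 4, -3) = 4
top (MIN): min(10, 4) = 4
MIN at top wants the lowest of {P=10, Q=4}, so chooses Q.

Q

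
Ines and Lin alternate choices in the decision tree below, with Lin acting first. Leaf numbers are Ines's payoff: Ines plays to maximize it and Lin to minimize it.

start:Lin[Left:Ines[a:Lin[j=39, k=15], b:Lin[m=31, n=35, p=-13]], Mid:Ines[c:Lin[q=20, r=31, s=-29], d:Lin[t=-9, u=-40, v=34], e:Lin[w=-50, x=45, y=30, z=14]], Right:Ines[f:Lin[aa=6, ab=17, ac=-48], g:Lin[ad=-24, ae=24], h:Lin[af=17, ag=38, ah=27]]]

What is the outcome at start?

a (Lin): min(39, 15) = 15
b (Lin): min(31, 35, -13) = -13
Left (Ines): max(15, -13) = 15
c (Lin): min(20, 31, -29) = -29
d (Lin): min(-9, -40, 34) = -40
e (Lin): min(-50, 45, 30, 14) = -50
Mid (Ines): max(-29, -40, -50) = -29
f (Lin): min(6, 17, -48) = -48
g (Lin): min(-24, 24) = -24
h (Lin): min(17, 38, 27) = 17
Right (Ines): max(-48, -24, 17) = 17
start (Lin): min(15, -29, 17) = -29

-29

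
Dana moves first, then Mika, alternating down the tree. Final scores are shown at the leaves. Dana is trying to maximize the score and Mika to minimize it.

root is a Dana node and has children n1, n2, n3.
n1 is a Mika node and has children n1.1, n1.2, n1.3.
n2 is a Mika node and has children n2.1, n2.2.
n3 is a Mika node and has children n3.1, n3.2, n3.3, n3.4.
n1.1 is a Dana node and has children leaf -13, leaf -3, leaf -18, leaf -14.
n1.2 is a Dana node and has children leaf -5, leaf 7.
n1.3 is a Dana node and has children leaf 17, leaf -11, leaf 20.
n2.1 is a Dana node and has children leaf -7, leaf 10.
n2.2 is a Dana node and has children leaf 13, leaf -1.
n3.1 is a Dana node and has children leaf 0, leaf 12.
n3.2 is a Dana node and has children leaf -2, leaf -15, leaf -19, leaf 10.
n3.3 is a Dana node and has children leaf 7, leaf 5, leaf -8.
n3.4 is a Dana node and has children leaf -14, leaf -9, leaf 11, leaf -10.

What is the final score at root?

10

n1.1 (Dana): max(-13, -3, -18, -14) = -3
n1.2 (Dana): max(-5, 7) = 7
n1.3 (Dana): max(17, -11, 20) = 20
n1 (Mika): min(-3, 7, 20) = -3
n2.1 (Dana): max(-7, 10) = 10
n2.2 (Dana): max(13, -1) = 13
n2 (Mika): min(10, 13) = 10
n3.1 (Dana): max(0, 12) = 12
n3.2 (Dana): max(-2, -15, -19, 10) = 10
n3.3 (Dana): max(7, 5, -8) = 7
n3.4 (Dana): max(-14, -9, 11, -10) = 11
n3 (Mika): min(12, 10, 7, 11) = 7
root (Dana): max(-3, 10, 7) = 10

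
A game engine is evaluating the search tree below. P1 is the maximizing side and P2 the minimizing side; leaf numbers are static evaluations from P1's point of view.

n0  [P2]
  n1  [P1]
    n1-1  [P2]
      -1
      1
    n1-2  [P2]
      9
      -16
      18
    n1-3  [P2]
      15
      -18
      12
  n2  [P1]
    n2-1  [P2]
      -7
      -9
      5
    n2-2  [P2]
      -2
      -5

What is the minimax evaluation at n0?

-5

n1-1 (P2): min(-1, 1) = -1
n1-2 (P2): min(9, -16, 18) = -16
n1-3 (P2): min(15, -18, 12) = -18
n1 (P1): max(-1, -16, -18) = -1
n2-1 (P2): min(-7, -9, 5) = -9
n2-2 (P2): min(-2, -5) = -5
n2 (P1): max(-9, -5) = -5
n0 (P2): min(-1, -5) = -5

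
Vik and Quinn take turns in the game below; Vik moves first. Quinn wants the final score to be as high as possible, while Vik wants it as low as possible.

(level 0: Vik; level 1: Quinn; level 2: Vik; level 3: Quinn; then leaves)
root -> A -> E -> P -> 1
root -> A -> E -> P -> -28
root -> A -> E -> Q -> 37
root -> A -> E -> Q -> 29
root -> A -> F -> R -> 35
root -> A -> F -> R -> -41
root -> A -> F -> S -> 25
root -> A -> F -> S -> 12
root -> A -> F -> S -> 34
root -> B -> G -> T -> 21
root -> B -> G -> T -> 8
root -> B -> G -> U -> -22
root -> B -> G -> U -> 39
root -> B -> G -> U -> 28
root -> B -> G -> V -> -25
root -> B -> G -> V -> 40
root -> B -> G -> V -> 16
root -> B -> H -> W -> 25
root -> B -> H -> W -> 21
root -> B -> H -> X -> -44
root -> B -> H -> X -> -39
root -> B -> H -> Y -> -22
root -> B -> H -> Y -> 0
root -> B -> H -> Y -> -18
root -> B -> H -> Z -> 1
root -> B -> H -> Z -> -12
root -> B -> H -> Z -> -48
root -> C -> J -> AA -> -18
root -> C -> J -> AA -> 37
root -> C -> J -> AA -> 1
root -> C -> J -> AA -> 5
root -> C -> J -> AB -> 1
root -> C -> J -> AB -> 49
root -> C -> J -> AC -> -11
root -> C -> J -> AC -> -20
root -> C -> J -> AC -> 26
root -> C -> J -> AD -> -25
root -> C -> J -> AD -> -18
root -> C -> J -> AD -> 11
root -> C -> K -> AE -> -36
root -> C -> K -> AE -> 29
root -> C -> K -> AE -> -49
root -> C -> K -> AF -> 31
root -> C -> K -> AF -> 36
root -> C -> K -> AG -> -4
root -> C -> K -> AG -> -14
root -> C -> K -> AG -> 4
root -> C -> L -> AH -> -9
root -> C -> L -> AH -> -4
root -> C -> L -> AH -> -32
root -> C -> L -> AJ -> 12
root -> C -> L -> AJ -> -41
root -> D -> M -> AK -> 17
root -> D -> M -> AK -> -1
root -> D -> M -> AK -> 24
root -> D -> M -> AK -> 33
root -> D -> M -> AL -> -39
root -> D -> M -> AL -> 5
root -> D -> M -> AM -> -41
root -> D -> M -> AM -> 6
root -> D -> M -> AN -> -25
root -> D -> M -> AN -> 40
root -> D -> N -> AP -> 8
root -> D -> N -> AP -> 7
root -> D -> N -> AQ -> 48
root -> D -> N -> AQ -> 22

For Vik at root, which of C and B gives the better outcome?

AA (Quinn): max(-18, 37, 1, 5) = 37
AB (Quinn): max(1, 49) = 49
AC (Quinn): max(-11, -20, 26) = 26
AD (Quinn): max(-25, -18, 11) = 11
J (Vik): min(37, 49, 26, 11) = 11
AE (Quinn): max(-36, 29, -49) = 29
AF (Quinn): max(31, 36) = 36
AG (Quinn): max(-4, -14, 4) = 4
K (Vik): min(29, 36, 4) = 4
AH (Quinn): max(-9, -4, -32) = -4
AJ (Quinn): max(12, -41) = 12
L (Vik): min(-4, 12) = -4
C (Quinn): max(11, 4, -4) = 11
T (Quinn): max(21, 8) = 21
U (Quinn): max(-22, 39, 28) = 39
V (Quinn): max(-25, 40, 16) = 40
G (Vik): min(21, 39, 40) = 21
W (Quinn): max(25, 21) = 25
X (Quinn): max(-44, -39) = -39
Y (Quinn): max(-22, 0, -18) = 0
Z (Quinn): max(1, -12, -48) = 1
H (Vik): min(25, -39, 0, 1) = -39
B (Quinn): max(21, -39) = 21
Vik prefers the lower value; C=11, B=21. C is better since 11 < 21.

C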